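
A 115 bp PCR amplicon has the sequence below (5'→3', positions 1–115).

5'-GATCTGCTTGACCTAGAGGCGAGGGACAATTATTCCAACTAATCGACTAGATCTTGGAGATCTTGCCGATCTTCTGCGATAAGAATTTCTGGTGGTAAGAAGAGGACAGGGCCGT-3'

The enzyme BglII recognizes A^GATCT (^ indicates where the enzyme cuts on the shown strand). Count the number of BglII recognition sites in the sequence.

AGATCT occurs starting at positions 49, 58.
BglII cuts at 2 sites.

2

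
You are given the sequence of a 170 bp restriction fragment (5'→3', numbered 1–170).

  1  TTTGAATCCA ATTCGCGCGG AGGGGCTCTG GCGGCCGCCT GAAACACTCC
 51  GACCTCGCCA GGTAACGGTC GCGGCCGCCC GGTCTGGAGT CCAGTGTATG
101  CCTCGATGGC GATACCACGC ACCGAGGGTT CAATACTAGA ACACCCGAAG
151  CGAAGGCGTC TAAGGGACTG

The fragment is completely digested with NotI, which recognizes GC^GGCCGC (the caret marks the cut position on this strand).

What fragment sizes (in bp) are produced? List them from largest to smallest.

98, 40, 32 bp

NotI sites (GCGGCCGC) start at positions 31, 71.
NotI cuts after base 2 of each site, so after positions 32, 72.
Linear molecule, 2 cuts → 3 fragments:
  1–32 → 32 bp
  33–72 → 40 bp
  73–170 → 98 bp
Sorted largest to smallest: 98, 40, 32 bp.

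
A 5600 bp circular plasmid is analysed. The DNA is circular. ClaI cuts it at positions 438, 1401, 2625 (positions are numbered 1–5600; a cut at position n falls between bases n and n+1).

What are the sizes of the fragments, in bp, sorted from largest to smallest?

3413, 1224, 963 bp

Circular molecule, 3 cuts → 3 fragments:
  1401 − 438 = 963 bp
  2625 − 1401 = 1224 bp
  wrap: 5600 − 2625 + 438 = 3413 bp
Sorted largest to smallest: 3413, 1224, 963 bp.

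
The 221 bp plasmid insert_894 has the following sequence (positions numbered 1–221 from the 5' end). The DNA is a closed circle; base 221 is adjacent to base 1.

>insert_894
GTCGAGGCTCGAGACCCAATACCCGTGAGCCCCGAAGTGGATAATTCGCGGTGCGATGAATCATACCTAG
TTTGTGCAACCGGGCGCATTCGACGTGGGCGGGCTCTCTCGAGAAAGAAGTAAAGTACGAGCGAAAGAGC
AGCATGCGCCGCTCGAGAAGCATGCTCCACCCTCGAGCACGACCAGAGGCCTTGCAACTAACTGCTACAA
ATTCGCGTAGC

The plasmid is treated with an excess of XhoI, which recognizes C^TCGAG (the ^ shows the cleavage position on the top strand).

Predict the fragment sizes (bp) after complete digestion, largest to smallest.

XhoI sites (CTCGAG) start at positions 8, 108, 152, 172.
XhoI cuts after the first base of each site, so after positions 8, 108, 152, 172.
Circular molecule, 4 cuts → 4 fragments:
  9–108 → 100 bp
  109–152 → 44 bp
  153–172 → 20 bp
  173–221 then 1–8 → 49 + 8 = 57 bp
Sorted largest to smallest: 100, 57, 44, 20 bp.

100, 57, 44, 20 bp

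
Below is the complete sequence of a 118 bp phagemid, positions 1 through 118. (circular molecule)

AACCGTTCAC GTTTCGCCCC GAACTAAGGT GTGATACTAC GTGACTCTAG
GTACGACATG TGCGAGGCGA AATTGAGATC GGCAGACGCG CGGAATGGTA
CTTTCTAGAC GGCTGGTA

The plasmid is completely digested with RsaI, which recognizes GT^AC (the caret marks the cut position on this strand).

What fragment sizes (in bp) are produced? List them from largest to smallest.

71, 47 bp

RsaI sites (GTAC) start at positions 51, 98.
RsaI cuts after base 2 of each site, so after positions 52, 99.
Circular molecule, 2 cuts → 2 fragments:
  53–99 → 47 bp
  100–118 then 1–52 → 19 + 52 = 71 bp
Sorted largest to smallest: 71, 47 bp.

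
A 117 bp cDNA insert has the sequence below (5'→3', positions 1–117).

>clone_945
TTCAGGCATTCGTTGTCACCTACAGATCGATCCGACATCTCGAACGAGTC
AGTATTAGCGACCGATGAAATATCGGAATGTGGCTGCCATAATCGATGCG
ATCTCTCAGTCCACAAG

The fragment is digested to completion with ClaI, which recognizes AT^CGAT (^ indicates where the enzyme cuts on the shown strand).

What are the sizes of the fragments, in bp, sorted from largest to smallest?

66, 27, 24 bp

ClaI sites (ATCGAT) start at positions 26, 92.
ClaI cuts after base 2 of each site, so after positions 27, 93.
Linear molecule, 2 cuts → 3 fragments:
  1–27 → 27 bp
  28–93 → 66 bp
  94–117 → 24 bp
Sorted largest to smallest: 66, 27, 24 bp.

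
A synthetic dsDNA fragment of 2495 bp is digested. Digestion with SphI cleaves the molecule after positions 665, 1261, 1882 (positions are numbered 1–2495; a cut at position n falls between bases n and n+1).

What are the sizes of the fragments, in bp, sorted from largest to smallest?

Linear molecule, 3 cuts → 4 fragments:
  665 − 0 = 665 bp
  1261 − 665 = 596 bp
  1882 − 1261 = 621 bp
  2495 − 1882 = 613 bp
Sorted largest to smallest: 665, 621, 613, 596 bp.

665, 621, 613, 596 bp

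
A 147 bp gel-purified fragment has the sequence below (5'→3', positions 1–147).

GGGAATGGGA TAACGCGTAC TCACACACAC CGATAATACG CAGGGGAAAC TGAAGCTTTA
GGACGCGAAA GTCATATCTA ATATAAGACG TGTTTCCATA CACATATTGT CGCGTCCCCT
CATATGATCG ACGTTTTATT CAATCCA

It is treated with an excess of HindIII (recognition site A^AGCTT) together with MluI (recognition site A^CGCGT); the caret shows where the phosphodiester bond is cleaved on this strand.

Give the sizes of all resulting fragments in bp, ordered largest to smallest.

94, 40, 13 bp

The HindIII site (AAGCTT) starts at position 53.
HindIII cuts after the first base of each site, so after position 53.
The MluI site (ACGCGT) starts at position 13.
MluI cuts after the first base of each site, so after position 13.
Combined cut positions: 13, 53.
Linear molecule, 2 cuts → 3 fragments:
  1–13 → 13 bp
  14–53 → 40 bp
  54–147 → 94 bp
Sorted largest to smallest: 94, 40, 13 bp.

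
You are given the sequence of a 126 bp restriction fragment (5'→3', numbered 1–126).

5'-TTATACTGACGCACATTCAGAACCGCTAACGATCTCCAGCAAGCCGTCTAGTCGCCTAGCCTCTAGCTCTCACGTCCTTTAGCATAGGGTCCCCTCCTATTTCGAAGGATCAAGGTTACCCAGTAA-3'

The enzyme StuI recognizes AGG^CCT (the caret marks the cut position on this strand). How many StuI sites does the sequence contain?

0

No occurrence of AGGCCT is present in the sequence.
StuI does not cut: 0 sites.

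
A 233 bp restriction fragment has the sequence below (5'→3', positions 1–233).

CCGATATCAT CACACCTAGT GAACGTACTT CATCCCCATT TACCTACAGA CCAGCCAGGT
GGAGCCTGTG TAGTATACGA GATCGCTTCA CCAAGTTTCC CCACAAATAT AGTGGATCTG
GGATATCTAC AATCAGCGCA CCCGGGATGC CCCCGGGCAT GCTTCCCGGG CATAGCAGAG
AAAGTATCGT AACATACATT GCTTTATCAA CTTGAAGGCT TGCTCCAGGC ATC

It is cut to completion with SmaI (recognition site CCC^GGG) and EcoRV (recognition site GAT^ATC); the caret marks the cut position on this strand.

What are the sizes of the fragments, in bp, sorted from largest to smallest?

119, 66, 19, 13, 11, 5 bp

SmaI sites (CCCGGG) start at positions 141, 152, 165.
SmaI cuts after base 3 of each site, so after positions 143, 154, 167.
EcoRV sites (GATATC) start at positions 3, 122.
EcoRV cuts after base 3 of each site, so after positions 5, 124.
Combined cut positions: 5, 124, 143, 154, 167.
Linear molecule, 5 cuts → 6 fragments:
  1–5 → 5 bp
  6–124 → 119 bp
  125–143 → 19 bp
  144–154 → 11 bp
  155–167 → 13 bp
  168–233 → 66 bp
Sorted largest to smallest: 119, 66, 19, 13, 11, 5 bp.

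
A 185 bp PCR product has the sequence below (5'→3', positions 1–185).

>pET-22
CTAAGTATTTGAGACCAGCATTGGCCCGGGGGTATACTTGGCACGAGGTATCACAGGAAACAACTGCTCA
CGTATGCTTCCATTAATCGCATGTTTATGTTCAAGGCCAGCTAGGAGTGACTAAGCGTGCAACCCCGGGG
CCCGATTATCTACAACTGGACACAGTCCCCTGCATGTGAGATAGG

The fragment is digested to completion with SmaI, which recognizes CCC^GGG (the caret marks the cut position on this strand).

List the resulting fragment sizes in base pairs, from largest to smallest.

SmaI sites (CCCGGG) start at positions 25, 134.
SmaI cuts after base 3 of each site, so after positions 27, 136.
Linear molecule, 2 cuts → 3 fragments:
  1–27 → 27 bp
  28–136 → 109 bp
  137–185 → 49 bp
Sorted largest to smallest: 109, 49, 27 bp.

109, 49, 27 bp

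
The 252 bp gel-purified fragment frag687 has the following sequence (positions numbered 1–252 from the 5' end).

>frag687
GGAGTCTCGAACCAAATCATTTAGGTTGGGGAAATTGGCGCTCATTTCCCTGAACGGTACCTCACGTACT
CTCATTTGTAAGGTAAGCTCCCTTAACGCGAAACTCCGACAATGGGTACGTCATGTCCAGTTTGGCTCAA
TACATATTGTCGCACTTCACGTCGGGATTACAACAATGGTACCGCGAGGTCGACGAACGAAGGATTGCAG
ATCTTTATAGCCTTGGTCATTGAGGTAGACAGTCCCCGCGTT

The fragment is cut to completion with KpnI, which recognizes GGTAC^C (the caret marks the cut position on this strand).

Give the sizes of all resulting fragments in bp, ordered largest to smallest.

KpnI sites (GGTACC) start at positions 56, 178.
KpnI cuts after base 5 of each site (before the last base), so after positions 60, 182.
Linear molecule, 2 cuts → 3 fragments:
  1–60 → 60 bp
  61–182 → 122 bp
  183–252 → 70 bp
Sorted largest to smallest: 122, 70, 60 bp.

122, 70, 60 bp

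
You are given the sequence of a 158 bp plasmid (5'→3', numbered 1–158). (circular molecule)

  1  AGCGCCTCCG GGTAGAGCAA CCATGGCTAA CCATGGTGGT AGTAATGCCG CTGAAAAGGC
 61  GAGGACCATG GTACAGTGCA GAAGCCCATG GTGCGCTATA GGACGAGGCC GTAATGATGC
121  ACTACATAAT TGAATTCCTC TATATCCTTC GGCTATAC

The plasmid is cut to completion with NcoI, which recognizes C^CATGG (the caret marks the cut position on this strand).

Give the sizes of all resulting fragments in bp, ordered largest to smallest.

NcoI sites (CCATGG) start at positions 21, 31, 66, 86.
NcoI cuts after the first base of each site, so after positions 21, 31, 66, 86.
Circular molecule, 4 cuts → 4 fragments:
  22–31 → 10 bp
  32–66 → 35 bp
  67–86 → 20 bp
  87–158 then 1–21 → 72 + 21 = 93 bp
Sorted largest to smallest: 93, 35, 20, 10 bp.

93, 35, 20, 10 bp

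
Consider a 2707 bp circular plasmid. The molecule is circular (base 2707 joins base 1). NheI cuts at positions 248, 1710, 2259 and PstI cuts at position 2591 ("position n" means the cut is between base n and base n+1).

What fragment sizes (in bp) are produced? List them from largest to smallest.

Combined cut positions (sorted): 248, 1710, 2259, 2591.
Circular molecule, 4 cuts → 4 fragments:
  1710 − 248 = 1462 bp
  2259 − 1710 = 549 bp
  2591 − 2259 = 332 bp
  wrap: 2707 − 2591 + 248 = 364 bp
Sorted largest to smallest: 1462, 549, 364, 332 bp.

1462, 549, 364, 332 bp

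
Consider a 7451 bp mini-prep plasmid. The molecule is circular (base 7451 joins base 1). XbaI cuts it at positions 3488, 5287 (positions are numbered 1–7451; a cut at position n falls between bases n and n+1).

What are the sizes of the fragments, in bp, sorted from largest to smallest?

5652, 1799 bp

Circular molecule, 2 cuts → 2 fragments:
  5287 − 3488 = 1799 bp
  wrap: 7451 − 5287 + 3488 = 5652 bp
Sorted largest to smallest: 5652, 1799 bp.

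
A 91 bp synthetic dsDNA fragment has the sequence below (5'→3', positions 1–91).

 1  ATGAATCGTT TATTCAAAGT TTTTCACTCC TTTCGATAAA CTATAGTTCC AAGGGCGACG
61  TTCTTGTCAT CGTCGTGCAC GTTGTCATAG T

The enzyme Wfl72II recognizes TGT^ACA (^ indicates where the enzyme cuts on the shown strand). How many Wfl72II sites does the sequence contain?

No occurrence of TGTACA is present in the sequence.
Wfl72II does not cut: 0 sites.

0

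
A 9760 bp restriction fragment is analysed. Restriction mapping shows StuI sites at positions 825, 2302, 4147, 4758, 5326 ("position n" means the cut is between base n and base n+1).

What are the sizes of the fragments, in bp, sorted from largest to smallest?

Linear molecule, 5 cuts → 6 fragments:
  825 − 0 = 825 bp
  2302 − 825 = 1477 bp
  4147 − 2302 = 1845 bp
  4758 − 4147 = 611 bp
  5326 − 4758 = 568 bp
  9760 − 5326 = 4434 bp
Sorted largest to smallest: 4434, 1845, 1477, 825, 611, 568 bp.

4434, 1845, 1477, 825, 611, 568 bp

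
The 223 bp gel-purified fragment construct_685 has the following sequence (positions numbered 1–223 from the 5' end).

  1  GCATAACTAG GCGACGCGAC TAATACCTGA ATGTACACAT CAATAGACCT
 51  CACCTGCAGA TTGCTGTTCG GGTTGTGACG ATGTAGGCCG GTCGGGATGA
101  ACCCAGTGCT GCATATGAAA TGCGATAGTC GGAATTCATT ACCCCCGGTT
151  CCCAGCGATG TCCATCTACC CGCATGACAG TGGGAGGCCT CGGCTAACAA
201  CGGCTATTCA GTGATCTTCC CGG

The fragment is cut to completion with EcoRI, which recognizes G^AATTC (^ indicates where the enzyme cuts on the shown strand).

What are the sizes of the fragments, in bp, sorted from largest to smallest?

132, 91 bp

The EcoRI site (GAATTC) starts at position 132.
EcoRI cuts after the first base of each site, so after position 132.
Linear molecule, 1 cut → 2 fragments:
  1–132 → 132 bp
  133–223 → 91 bp
Sorted largest to smallest: 132, 91 bp.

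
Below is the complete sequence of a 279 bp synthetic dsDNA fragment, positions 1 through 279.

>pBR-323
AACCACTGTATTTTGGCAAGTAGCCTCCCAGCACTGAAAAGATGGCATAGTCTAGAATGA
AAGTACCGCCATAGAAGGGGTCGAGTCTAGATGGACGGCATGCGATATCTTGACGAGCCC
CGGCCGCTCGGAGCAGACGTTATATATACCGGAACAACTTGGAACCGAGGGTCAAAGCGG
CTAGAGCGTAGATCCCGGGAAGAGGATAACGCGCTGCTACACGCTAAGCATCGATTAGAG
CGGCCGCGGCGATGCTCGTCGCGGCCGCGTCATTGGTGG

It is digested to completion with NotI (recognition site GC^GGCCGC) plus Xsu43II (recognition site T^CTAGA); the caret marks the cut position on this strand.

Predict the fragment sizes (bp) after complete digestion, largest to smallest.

155, 51, 35, 21, 17 bp

NotI sites (GCGGCCGC) start at positions 240, 261.
NotI cuts after base 2 of each site, so after positions 241, 262.
Xsu43II sites (TCTAGA) start at positions 51, 86.
Xsu43II cuts after the first base of each site, so after positions 51, 86.
Combined cut positions: 51, 86, 241, 262.
Linear molecule, 4 cuts → 5 fragments:
  1–51 → 51 bp
  52–86 → 35 bp
  87–241 → 155 bp
  242–262 → 21 bp
  263–279 → 17 bp
Sorted largest to smallest: 155, 51, 35, 21, 17 bp.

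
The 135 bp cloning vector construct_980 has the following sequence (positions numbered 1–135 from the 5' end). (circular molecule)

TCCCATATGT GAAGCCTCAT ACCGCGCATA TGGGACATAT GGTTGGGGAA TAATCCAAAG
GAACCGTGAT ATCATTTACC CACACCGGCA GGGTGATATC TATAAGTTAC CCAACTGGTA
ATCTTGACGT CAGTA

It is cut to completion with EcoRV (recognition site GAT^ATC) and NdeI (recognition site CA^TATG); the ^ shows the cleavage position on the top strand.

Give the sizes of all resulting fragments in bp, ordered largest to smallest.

EcoRV sites (GATATC) start at positions 68, 95.
EcoRV cuts after base 3 of each site, so after positions 70, 97.
NdeI sites (CATATG) start at positions 4, 27, 36.
NdeI cuts after base 2 of each site, so after positions 5, 28, 37.
Combined cut positions: 5, 28, 37, 70, 97.
Circular molecule, 5 cuts → 5 fragments:
  6–28 → 23 bp
  29–37 → 9 bp
  38–70 → 33 bp
  71–97 → 27 bp
  98–135 then 1–5 → 38 + 5 = 43 bp
Sorted largest to smallest: 43, 33, 27, 23, 9 bp.

43, 33, 27, 23, 9 bp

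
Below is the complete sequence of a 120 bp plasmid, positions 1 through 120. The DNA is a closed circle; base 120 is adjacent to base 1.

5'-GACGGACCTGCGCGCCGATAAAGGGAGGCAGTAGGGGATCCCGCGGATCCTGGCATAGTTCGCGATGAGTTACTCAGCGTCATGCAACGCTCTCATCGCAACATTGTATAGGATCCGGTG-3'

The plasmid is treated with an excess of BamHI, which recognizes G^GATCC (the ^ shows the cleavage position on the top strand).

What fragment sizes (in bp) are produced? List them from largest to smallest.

BamHI sites (GGATCC) start at positions 36, 45, 111.
BamHI cuts after the first base of each site, so after positions 36, 45, 111.
Circular molecule, 3 cuts → 3 fragments:
  37–45 → 9 bp
  46–111 → 66 bp
  112–120 then 1–36 → 9 + 36 = 45 bp
Sorted largest to smallest: 66, 45, 9 bp.

66, 45, 9 bp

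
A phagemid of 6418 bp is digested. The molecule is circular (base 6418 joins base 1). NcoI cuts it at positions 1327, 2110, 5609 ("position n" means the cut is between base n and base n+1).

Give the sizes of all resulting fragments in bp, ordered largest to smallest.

Circular molecule, 3 cuts → 3 fragments:
  2110 − 1327 = 783 bp
  5609 − 2110 = 3499 bp
  wrap: 6418 − 5609 + 1327 = 2136 bp
Sorted largest to smallest: 3499, 2136, 783 bp.

3499, 2136, 783 bp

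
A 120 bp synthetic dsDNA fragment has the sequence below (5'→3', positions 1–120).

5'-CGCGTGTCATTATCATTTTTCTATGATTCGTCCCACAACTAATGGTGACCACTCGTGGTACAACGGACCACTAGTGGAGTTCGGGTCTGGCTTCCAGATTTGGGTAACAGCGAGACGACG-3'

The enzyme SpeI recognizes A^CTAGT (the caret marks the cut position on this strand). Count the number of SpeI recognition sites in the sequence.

1

ACTAGT occurs starting at position 70.
SpeI cuts at 1 site.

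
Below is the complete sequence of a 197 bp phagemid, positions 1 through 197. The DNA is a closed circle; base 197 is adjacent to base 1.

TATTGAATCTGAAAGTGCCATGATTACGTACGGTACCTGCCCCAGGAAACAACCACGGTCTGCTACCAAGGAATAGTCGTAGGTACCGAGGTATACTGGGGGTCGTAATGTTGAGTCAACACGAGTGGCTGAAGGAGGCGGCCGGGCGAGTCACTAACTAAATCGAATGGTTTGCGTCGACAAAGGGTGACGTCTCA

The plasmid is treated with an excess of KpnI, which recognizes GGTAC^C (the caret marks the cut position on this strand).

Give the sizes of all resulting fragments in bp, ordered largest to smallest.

KpnI sites (GGTACC) start at positions 32, 82.
KpnI cuts after base 5 of each site (before the last base), so after positions 36, 86.
Circular molecule, 2 cuts → 2 fragments:
  37–86 → 50 bp
  87–197 then 1–36 → 111 + 36 = 147 bp
Sorted largest to smallest: 147, 50 bp.

147, 50 bp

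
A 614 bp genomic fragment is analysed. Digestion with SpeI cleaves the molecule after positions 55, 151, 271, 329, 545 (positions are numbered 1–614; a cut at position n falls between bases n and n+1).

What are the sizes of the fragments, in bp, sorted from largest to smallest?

216, 120, 96, 69, 58, 55 bp

Linear molecule, 5 cuts → 6 fragments:
  55 − 0 = 55 bp
  151 − 55 = 96 bp
  271 − 151 = 120 bp
  329 − 271 = 58 bp
  545 − 329 = 216 bp
  614 − 545 = 69 bp
Sorted largest to smallest: 216, 120, 96, 69, 58, 55 bp.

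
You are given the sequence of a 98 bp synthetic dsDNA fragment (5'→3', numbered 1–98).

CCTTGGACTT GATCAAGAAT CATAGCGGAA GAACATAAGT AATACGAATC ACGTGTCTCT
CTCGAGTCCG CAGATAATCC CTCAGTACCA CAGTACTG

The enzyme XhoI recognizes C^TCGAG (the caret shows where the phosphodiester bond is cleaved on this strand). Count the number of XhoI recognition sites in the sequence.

CTCGAG occurs starting at position 61.
XhoI cuts at 1 site.

1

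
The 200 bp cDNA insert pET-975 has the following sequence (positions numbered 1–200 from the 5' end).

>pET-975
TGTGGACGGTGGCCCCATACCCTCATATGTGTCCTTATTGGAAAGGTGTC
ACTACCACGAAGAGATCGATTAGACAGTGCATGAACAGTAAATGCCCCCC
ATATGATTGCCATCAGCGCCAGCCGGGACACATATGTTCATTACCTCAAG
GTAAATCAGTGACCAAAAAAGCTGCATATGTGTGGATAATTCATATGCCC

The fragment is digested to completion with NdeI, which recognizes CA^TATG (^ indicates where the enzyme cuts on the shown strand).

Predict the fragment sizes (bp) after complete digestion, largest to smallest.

76, 44, 31, 25, 17, 7 bp

NdeI sites (CATATG) start at positions 24, 100, 131, 175, 192.
NdeI cuts after base 2 of each site, so after positions 25, 101, 132, 176, 193.
Linear molecule, 5 cuts → 6 fragments:
  1–25 → 25 bp
  26–101 → 76 bp
  102–132 → 31 bp
  133–176 → 44 bp
  177–193 → 17 bp
  194–200 → 7 bp
Sorted largest to smallest: 76, 44, 31, 25, 17, 7 bp.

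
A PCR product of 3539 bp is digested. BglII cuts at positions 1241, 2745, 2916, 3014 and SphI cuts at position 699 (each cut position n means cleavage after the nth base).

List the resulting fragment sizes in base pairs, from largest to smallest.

1504, 699, 542, 525, 171, 98 bp

Combined cut positions (sorted): 699, 1241, 2745, 2916, 3014.
Linear molecule, 5 cuts → 6 fragments:
  699 − 0 = 699 bp
  1241 − 699 = 542 bp
  2745 − 1241 = 1504 bp
  2916 − 2745 = 171 bp
  3014 − 2916 = 98 bp
  3539 − 3014 = 525 bp
Sorted largest to smallest: 1504, 699, 542, 525, 171, 98 bp.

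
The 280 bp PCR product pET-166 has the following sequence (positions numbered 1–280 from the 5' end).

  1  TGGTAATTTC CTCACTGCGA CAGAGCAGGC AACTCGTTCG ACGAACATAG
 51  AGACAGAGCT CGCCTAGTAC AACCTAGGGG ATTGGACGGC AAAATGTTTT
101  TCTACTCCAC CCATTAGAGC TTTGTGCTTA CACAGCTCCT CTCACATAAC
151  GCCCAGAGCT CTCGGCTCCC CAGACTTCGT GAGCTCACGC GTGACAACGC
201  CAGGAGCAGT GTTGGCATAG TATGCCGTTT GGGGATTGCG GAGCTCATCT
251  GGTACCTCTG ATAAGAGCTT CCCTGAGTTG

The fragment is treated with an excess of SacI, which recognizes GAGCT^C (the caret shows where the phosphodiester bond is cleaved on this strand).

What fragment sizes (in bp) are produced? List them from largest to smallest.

SacI sites (GAGCTC) start at positions 56, 156, 181, 241.
SacI cuts after base 5 of each site (before the last base), so after positions 60, 160, 185, 245.
Linear molecule, 4 cuts → 5 fragments:
  1–60 → 60 bp
  61–160 → 100 bp
  161–185 → 25 bp
  186–245 → 60 bp
  246–280 → 35 bp
Sorted largest to smallest: 100, 60, 60, 35, 25 bp.

100, 60, 60, 35, 25 bp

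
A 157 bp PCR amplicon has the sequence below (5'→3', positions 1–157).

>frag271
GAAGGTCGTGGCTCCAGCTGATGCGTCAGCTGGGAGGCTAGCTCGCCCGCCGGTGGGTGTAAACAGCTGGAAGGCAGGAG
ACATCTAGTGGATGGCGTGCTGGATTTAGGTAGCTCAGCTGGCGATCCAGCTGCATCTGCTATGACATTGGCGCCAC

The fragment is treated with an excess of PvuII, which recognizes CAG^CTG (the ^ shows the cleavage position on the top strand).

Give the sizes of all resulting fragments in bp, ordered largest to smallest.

PvuII sites (CAGCTG) start at positions 15, 27, 64, 116, 128.
PvuII cuts after base 3 of each site, so after positions 17, 29, 66, 118, 130.
Linear molecule, 5 cuts → 6 fragments:
  1–17 → 17 bp
  18–29 → 12 bp
  30–66 → 37 bp
  67–118 → 52 bp
  119–130 → 12 bp
  131–157 → 27 bp
Sorted largest to smallest: 52, 37, 27, 17, 12, 12 bp.

52, 37, 27, 17, 12, 12 bp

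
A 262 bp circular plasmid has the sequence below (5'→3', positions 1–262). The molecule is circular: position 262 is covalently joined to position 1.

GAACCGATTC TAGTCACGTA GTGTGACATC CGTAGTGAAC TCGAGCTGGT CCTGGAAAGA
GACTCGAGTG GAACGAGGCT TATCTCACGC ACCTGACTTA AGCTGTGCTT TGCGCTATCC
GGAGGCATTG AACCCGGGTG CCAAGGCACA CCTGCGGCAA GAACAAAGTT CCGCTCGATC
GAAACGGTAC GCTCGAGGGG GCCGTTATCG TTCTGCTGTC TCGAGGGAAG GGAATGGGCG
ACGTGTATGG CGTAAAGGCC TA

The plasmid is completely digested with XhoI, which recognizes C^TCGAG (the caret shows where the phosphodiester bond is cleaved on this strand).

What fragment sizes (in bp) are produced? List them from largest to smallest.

XhoI sites (CTCGAG) start at positions 40, 63, 192, 220.
XhoI cuts after the first base of each site, so after positions 40, 63, 192, 220.
Circular molecule, 4 cuts → 4 fragments:
  41–63 → 23 bp
  64–192 → 129 bp
  193–220 → 28 bp
  221–262 then 1–40 → 42 + 40 = 82 bp
Sorted largest to smallest: 129, 82, 28, 23 bp.

129, 82, 28, 23 bp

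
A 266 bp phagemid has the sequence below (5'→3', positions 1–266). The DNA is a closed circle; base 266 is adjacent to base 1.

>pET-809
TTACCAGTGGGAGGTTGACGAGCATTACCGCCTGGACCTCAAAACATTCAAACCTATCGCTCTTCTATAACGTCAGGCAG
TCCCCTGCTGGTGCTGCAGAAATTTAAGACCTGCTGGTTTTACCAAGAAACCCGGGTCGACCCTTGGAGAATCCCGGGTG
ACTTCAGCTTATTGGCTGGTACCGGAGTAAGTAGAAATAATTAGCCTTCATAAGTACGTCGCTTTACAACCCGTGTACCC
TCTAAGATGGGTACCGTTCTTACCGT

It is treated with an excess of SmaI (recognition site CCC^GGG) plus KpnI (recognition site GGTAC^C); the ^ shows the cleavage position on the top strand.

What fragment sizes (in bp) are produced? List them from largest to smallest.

SmaI sites (CCCGGG) start at positions 131, 153.
SmaI cuts after base 3 of each site, so after positions 133, 155.
KpnI sites (GGTACC) start at positions 178, 250.
KpnI cuts after base 5 of each site (before the last base), so after positions 182, 254.
Combined cut positions: 133, 155, 182, 254.
Circular molecule, 4 cuts → 4 fragments:
  134–155 → 22 bp
  156–182 → 27 bp
  183–254 → 72 bp
  255–266 then 1–133 → 12 + 133 = 145 bp
Sorted largest to smallest: 145, 72, 27, 22 bp.

145, 72, 27, 22 bp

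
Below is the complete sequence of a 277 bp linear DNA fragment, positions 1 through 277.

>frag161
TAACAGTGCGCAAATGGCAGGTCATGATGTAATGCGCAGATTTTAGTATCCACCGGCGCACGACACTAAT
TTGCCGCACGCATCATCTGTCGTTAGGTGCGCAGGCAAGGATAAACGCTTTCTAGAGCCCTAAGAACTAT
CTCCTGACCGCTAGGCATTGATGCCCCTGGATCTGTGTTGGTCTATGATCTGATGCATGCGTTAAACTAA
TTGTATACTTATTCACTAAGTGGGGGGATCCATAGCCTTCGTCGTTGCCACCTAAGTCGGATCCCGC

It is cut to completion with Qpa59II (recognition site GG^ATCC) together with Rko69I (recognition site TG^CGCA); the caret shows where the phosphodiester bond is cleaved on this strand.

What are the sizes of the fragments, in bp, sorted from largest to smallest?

Qpa59II sites (GGATCC) start at positions 236, 269.
Qpa59II cuts after base 2 of each site, so after positions 237, 270.
Rko69I sites (TGCGCA) start at positions 7, 33, 98.
Rko69I cuts after base 2 of each site, so after positions 8, 34, 99.
Combined cut positions: 8, 34, 99, 237, 270.
Linear molecule, 5 cuts → 6 fragments:
  1–8 → 8 bp
  9–34 → 26 bp
  35–99 → 65 bp
  100–237 → 138 bp
  238–270 → 33 bp
  271–277 → 7 bp
Sorted largest to smallest: 138, 65, 33, 26, 8, 7 bp.

138, 65, 33, 26, 8, 7 bp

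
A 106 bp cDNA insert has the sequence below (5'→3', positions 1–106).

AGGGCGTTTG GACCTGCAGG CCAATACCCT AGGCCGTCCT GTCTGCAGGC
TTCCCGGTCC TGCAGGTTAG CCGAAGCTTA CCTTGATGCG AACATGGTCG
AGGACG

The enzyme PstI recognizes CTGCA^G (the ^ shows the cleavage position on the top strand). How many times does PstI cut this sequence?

3

CTGCAG occurs starting at positions 14, 43, 60.
PstI cuts at 3 sites.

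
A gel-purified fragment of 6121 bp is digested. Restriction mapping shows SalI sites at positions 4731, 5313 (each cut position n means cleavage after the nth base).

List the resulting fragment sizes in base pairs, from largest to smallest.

Linear molecule, 2 cuts → 3 fragments:
  4731 − 0 = 4731 bp
  5313 − 4731 = 582 bp
  6121 − 5313 = 808 bp
Sorted largest to smallest: 4731, 808, 582 bp.

4731, 808, 582 bp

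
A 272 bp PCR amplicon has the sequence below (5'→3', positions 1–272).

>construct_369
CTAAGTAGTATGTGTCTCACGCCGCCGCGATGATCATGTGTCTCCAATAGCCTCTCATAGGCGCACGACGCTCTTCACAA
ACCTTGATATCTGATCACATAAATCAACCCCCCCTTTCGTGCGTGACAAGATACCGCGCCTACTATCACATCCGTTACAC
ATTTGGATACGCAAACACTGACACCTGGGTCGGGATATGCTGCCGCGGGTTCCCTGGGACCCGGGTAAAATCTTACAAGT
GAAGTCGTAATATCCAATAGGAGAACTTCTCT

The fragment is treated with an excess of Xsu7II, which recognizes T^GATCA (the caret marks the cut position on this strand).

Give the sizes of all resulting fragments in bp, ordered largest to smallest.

180, 61, 31 bp

Xsu7II sites (TGATCA) start at positions 31, 92.
Xsu7II cuts after the first base of each site, so after positions 31, 92.
Linear molecule, 2 cuts → 3 fragments:
  1–31 → 31 bp
  32–92 → 61 bp
  93–272 → 180 bp
Sorted largest to smallest: 180, 61, 31 bp.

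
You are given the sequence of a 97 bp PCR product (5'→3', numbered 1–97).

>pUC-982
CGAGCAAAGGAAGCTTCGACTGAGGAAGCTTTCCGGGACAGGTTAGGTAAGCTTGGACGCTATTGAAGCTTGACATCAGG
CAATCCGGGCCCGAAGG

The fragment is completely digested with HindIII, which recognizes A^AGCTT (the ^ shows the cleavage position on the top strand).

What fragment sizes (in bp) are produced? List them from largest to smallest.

31, 23, 17, 15, 11 bp

HindIII sites (AAGCTT) start at positions 11, 26, 49, 66.
HindIII cuts after the first base of each site, so after positions 11, 26, 49, 66.
Linear molecule, 4 cuts → 5 fragments:
  1–11 → 11 bp
  12–26 → 15 bp
  27–49 → 23 bp
  50–66 → 17 bp
  67–97 → 31 bp
Sorted largest to smallest: 31, 23, 17, 15, 11 bp.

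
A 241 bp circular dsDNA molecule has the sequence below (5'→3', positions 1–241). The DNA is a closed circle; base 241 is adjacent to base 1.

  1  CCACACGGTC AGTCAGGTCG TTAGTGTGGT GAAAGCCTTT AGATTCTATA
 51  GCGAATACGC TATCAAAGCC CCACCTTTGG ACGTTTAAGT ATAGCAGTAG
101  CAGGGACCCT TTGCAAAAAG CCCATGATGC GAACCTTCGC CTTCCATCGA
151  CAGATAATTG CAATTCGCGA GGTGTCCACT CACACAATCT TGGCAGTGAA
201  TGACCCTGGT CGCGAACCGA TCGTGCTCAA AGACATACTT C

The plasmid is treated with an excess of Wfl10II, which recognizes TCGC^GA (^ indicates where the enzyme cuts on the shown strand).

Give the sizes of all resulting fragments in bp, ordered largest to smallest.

Wfl10II sites (TCGCGA) start at positions 165, 210.
Wfl10II cuts after base 4 of each site, so after positions 168, 213.
Circular molecule, 2 cuts → 2 fragments:
  169–213 → 45 bp
  214–241 then 1–168 → 28 + 168 = 196 bp
Sorted largest to smallest: 196, 45 bp.

196, 45 bp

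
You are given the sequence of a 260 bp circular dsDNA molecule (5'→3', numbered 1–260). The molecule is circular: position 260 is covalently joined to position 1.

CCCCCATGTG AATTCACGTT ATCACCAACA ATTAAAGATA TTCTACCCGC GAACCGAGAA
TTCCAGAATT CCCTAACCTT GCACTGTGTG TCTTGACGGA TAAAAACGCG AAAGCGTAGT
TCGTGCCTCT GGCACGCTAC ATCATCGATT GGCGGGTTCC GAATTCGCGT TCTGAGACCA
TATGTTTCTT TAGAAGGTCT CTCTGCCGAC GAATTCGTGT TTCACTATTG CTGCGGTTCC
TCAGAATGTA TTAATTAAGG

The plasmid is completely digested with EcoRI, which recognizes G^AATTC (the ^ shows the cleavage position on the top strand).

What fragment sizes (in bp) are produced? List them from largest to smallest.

EcoRI sites (GAATTC) start at positions 10, 58, 66, 161, 211.
EcoRI cuts after the first base of each site, so after positions 10, 58, 66, 161, 211.
Circular molecule, 5 cuts → 5 fragments:
  11–58 → 48 bp
  59–66 → 8 bp
  67–161 → 95 bp
  162–211 → 50 bp
  212–260 then 1–10 → 49 + 10 = 59 bp
Sorted largest to smallest: 95, 59, 50, 48, 8 bp.

95, 59, 50, 48, 8 bp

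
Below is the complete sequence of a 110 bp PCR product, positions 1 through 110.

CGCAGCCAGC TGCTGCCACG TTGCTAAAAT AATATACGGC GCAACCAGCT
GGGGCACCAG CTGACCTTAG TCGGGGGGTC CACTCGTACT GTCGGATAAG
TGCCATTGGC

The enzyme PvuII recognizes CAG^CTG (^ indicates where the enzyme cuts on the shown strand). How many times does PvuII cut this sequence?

3

CAGCTG occurs starting at positions 7, 46, 58.
PvuII cuts at 3 sites.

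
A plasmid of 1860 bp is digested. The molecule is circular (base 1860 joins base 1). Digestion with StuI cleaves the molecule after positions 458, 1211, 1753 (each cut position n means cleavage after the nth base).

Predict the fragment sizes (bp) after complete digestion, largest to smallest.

Circular molecule, 3 cuts → 3 fragments:
  1211 − 458 = 753 bp
  1753 − 1211 = 542 bp
  wrap: 1860 − 1753 + 458 = 565 bp
Sorted largest to smallest: 753, 565, 542 bp.

753, 565, 542 bp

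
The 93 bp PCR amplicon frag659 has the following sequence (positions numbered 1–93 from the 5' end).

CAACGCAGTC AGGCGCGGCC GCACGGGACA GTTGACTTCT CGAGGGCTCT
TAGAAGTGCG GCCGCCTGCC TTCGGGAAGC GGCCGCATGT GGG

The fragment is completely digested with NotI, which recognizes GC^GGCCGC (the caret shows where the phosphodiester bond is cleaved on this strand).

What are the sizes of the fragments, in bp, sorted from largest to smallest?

NotI sites (GCGGCCGC) start at positions 15, 58, 79.
NotI cuts after base 2 of each site, so after positions 16, 59, 80.
Linear molecule, 3 cuts → 4 fragments:
  1–16 → 16 bp
  17–59 → 43 bp
  60–80 → 21 bp
  81–93 → 13 bp
Sorted largest to smallest: 43, 21, 16, 13 bp.

43, 21, 16, 13 bp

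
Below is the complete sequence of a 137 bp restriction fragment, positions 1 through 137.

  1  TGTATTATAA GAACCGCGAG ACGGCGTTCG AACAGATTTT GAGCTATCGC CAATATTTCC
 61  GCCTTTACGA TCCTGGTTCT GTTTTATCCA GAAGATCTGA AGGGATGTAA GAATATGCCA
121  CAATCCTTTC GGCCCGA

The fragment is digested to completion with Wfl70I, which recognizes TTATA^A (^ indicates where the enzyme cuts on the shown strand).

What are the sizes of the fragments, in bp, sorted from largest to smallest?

128, 9 bp

The Wfl70I site (TTATAA) starts at position 5.
Wfl70I cuts after base 5 of each site (before the last base), so after position 9.
Linear molecule, 1 cut → 2 fragments:
  1–9 → 9 bp
  10–137 → 128 bp
Sorted largest to smallest: 128, 9 bp.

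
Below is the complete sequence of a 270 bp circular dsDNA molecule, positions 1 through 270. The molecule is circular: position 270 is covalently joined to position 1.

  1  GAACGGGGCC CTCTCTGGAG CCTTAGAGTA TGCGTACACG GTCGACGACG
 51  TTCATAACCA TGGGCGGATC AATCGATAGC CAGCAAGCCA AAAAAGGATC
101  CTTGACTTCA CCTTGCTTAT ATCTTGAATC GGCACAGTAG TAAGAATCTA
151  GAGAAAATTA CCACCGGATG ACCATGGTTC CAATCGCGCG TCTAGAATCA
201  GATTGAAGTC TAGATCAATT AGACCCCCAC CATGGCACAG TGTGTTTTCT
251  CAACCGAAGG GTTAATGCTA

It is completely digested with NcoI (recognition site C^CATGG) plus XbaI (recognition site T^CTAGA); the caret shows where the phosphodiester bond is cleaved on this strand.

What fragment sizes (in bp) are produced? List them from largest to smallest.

NcoI sites (CCATGG) start at positions 58, 172, 230.
NcoI cuts after the first base of each site, so after positions 58, 172, 230.
XbaI sites (TCTAGA) start at positions 147, 191, 209.
XbaI cuts after the first base of each site, so after positions 147, 191, 209.
Combined cut positions: 58, 147, 172, 191, 209, 230.
Circular molecule, 6 cuts → 6 fragments:
  59–147 → 89 bp
  148–172 → 25 bp
  173–191 → 19 bp
  192–209 → 18 bp
  210–230 → 21 bp
  231–270 then 1–58 → 40 + 58 = 98 bp
Sorted largest to smallest: 98, 89, 25, 21, 19, 18 bp.

98, 89, 25, 21, 19, 18 bp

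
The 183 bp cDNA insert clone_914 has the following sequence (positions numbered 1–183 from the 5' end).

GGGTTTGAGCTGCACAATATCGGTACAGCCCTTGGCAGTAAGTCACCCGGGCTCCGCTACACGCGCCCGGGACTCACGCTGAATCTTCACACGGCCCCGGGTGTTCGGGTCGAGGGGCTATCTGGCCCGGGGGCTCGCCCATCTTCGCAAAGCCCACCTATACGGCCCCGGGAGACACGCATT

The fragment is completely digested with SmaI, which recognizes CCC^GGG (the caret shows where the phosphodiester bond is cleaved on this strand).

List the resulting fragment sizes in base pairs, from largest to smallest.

SmaI sites (CCCGGG) start at positions 46, 66, 96, 126, 167.
SmaI cuts after base 3 of each site, so after positions 48, 68, 98, 128, 169.
Linear molecule, 5 cuts → 6 fragments:
  1–48 → 48 bp
  49–68 → 20 bp
  69–98 → 30 bp
  99–128 → 30 bp
  129–169 → 41 bp
  170–183 → 14 bp
Sorted largest to smallest: 48, 41, 30, 30, 20, 14 bp.

48, 41, 30, 30, 20, 14 bp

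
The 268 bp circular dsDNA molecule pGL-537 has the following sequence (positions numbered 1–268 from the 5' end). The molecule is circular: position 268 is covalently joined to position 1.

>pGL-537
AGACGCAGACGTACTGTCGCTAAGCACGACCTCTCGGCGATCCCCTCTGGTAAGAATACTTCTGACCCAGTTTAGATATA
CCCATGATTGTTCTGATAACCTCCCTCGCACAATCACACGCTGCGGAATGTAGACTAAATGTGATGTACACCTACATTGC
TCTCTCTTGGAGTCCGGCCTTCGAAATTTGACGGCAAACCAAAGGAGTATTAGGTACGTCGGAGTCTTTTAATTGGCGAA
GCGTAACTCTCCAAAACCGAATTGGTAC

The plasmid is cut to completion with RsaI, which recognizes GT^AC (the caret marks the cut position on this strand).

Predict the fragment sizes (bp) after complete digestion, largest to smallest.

135, 68, 51, 14 bp

RsaI sites (GTAC) start at positions 11, 146, 214, 265.
RsaI cuts after base 2 of each site, so after positions 12, 147, 215, 266.
Circular molecule, 4 cuts → 4 fragments:
  13–147 → 135 bp
  148–215 → 68 bp
  216–266 → 51 bp
  267–268 then 1–12 → 2 + 12 = 14 bp
Sorted largest to smallest: 135, 68, 51, 14 bp.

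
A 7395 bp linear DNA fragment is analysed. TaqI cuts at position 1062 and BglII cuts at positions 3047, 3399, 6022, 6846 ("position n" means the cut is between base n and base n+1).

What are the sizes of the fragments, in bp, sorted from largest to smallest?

2623, 1985, 1062, 824, 549, 352 bp

Combined cut positions (sorted): 1062, 3047, 3399, 6022, 6846.
Linear molecule, 5 cuts → 6 fragments:
  1062 − 0 = 1062 bp
  3047 − 1062 = 1985 bp
  3399 − 3047 = 352 bp
  6022 − 3399 = 2623 bp
  6846 − 6022 = 824 bp
  7395 − 6846 = 549 bp
Sorted largest to smallest: 2623, 1985, 1062, 824, 549, 352 bp.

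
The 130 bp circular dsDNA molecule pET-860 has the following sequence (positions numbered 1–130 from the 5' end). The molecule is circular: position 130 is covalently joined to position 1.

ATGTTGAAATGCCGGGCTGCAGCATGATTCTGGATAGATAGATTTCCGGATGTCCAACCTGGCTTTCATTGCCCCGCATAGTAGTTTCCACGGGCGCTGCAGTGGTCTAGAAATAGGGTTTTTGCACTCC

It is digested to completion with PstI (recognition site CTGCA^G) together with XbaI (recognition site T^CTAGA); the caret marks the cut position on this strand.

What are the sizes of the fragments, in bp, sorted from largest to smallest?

80, 45, 5 bp

PstI sites (CTGCAG) start at positions 17, 97.
PstI cuts after base 5 of each site (before the last base), so after positions 21, 101.
The XbaI site (TCTAGA) starts at position 106.
XbaI cuts after the first base of each site, so after position 106.
Combined cut positions: 21, 101, 106.
Circular molecule, 3 cuts → 3 fragments:
  22–101 → 80 bp
  102–106 → 5 bp
  107–130 then 1–21 → 24 + 21 = 45 bp
Sorted largest to smallest: 80, 45, 5 bp.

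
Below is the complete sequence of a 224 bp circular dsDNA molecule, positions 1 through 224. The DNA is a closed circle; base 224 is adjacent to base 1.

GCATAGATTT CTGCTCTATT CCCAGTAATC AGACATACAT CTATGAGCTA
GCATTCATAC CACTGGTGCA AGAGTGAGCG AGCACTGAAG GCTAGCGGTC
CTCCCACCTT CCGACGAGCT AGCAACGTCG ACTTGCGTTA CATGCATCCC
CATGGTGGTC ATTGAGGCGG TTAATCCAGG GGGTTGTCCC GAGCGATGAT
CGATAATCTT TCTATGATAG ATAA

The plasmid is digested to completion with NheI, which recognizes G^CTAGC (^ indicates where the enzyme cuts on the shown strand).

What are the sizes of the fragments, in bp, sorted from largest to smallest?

153, 44, 27 bp

NheI sites (GCTAGC) start at positions 47, 91, 118.
NheI cuts after the first base of each site, so after positions 47, 91, 118.
Circular molecule, 3 cuts → 3 fragments:
  48–91 → 44 bp
  92–118 → 27 bp
  119–224 then 1–47 → 106 + 47 = 153 bp
Sorted largest to smallest: 153, 44, 27 bp.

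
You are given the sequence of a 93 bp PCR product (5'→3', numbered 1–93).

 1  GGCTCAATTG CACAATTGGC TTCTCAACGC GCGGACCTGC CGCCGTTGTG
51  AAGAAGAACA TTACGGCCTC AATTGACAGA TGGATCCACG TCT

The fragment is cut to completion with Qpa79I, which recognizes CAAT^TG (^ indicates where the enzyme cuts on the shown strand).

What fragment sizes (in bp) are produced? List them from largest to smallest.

Qpa79I sites (CAATTG) start at positions 5, 13, 70.
Qpa79I cuts after base 4 of each site, so after positions 8, 16, 73.
Linear molecule, 3 cuts → 4 fragments:
  1–8 → 8 bp
  9–16 → 8 bp
  17–73 → 57 bp
  74–93 → 20 bp
Sorted largest to smallest: 57, 20, 8, 8 bp.

57, 20, 8, 8 bp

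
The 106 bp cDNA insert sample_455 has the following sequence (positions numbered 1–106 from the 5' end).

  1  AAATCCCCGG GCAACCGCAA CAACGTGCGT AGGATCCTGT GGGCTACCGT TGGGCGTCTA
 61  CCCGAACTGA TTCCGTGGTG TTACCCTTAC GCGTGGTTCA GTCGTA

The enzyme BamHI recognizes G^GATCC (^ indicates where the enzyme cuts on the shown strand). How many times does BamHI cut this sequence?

1

GGATCC occurs starting at position 32.
BamHI cuts at 1 site.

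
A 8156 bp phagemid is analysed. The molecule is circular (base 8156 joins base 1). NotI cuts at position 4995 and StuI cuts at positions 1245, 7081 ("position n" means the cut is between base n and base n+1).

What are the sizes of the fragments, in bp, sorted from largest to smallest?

3750, 2320, 2086 bp

Combined cut positions (sorted): 1245, 4995, 7081.
Circular molecule, 3 cuts → 3 fragments:
  4995 − 1245 = 3750 bp
  7081 − 4995 = 2086 bp
  wrap: 8156 − 7081 + 1245 = 2320 bp
Sorted largest to smallest: 3750, 2320, 2086 bp.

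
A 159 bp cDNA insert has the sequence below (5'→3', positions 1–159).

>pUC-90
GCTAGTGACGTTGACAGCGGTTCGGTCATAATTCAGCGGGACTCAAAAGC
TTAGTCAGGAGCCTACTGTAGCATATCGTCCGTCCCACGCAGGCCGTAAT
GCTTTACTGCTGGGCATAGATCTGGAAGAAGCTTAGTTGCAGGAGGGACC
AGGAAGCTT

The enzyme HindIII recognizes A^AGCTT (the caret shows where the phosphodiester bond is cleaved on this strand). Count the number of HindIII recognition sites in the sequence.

AAGCTT occurs starting at positions 47, 129, 154.
HindIII cuts at 3 sites.

3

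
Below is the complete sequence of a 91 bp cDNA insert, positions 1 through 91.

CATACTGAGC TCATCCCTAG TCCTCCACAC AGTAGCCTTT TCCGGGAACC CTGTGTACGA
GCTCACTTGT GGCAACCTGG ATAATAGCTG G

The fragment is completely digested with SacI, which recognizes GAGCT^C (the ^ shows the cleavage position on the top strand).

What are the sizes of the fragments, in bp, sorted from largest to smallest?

SacI sites (GAGCTC) start at positions 7, 59.
SacI cuts after base 5 of each site (before the last base), so after positions 11, 63.
Linear molecule, 2 cuts → 3 fragments:
  1–11 → 11 bp
  12–63 → 52 bp
  64–91 → 28 bp
Sorted largest to smallest: 52, 28, 11 bp.

52, 28, 11 bp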